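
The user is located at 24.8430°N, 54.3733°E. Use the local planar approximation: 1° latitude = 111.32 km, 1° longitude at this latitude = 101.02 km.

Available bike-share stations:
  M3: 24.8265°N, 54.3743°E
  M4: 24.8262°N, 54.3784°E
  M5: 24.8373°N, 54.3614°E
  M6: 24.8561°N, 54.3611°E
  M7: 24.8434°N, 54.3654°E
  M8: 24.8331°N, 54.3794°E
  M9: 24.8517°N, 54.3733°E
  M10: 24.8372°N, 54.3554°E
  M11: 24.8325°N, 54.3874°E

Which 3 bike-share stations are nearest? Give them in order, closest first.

Distances from 24.8430°N, 54.3733°E:
M3: √((-0.0165·111.32)² + (0.0010·101.02)²) = √(3.373761 + 0.010205) = 1.8396 km
M4: √((-0.0168·111.32)² + (0.0051·101.02)²) = √(3.497558 + 0.265433) = 1.9398 km
M5: √((-0.0057·111.32)² + (-0.0119·101.02)²) = √(0.402621 + 1.445136) = 1.3593 km
M6: √((0.0131·111.32)² + (-0.0122·101.02)²) = √(2.126616 + 1.518918) = 1.9093 km
M7: √((0.0004·111.32)² + (-0.0079·101.02)²) = √(0.001983 + 0.636897) = 0.7993 km
M8: √((-0.0099·111.32)² + (0.0061·101.02)²) = √(1.214554 + 0.379730) = 1.2626 km
M9: √((0.0087·111.32)² + (0.0000·101.02)²) = √(0.937961 + 0.000000) = 0.9685 km
M10: √((-0.0058·111.32)² + (-0.0179·101.02)²) = √(0.416872 + 3.269797) = 1.9201 km
M11: √((-0.0105·111.32)² + (0.0141·101.02)²) = √(1.366234 + 2.028864) = 1.8426 km
Sorted: M7 (0.7993 km) < M9 (0.9685 km) < M8 (1.2626 km) < M5 (1.3593 km) < M3 (1.8396 km) < …

M7, M9, M8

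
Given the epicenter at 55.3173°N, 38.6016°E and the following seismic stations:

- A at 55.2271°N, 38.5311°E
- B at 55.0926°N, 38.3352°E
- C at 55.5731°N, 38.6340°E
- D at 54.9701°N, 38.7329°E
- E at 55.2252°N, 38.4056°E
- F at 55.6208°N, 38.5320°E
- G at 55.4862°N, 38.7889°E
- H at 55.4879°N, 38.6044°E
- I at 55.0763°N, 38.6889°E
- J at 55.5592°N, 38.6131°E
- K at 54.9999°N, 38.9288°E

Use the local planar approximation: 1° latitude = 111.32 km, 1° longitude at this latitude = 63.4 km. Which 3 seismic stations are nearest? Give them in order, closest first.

A, E, H

Distances from 55.3173°N, 38.6016°E:
A: 10.9910 km
B: 30.1819 km
C: 28.5497 km
D: 39.5366 km
E: 16.1100 km
F: 34.0726 km
G: 22.2379 km
H: 18.9920 km
I: 27.3931 km
J: 26.9382 km
K: 40.9726 km
Sorted: A (10.9910 km) < E (16.1100 km) < H (18.9920 km) < G (22.2379 km) < J (26.9382 km) < …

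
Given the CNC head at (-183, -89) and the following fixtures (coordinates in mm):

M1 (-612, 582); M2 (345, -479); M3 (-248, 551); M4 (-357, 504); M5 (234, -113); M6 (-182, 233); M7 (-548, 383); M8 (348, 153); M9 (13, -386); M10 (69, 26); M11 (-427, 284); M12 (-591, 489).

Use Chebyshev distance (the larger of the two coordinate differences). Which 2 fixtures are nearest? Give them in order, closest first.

M10, M9

Distances from (-183, -89):
M1: 671 mm
M2: 528 mm
M3: 640 mm
M4: 593 mm
M5: 417 mm
M6: 322 mm
M7: 472 mm
M8: 531 mm
M9: 297 mm
M10: 252 mm
M11: 373 mm
M12: 578 mm
Sorted: M10 (252 mm) < M9 (297 mm) < M6 (322 mm) < M11 (373 mm) < …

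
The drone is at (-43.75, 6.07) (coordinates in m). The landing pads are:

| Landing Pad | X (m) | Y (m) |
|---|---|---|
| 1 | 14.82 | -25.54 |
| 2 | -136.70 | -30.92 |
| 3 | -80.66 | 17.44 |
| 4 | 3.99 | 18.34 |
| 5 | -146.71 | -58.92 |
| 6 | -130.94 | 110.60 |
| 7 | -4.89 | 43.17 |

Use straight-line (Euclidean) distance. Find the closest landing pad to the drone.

3

Distances from (-43.75, 6.07):
1: 66.56 m
2: 100.04 m
3: 38.62 m
4: 49.29 m
5: 121.76 m
6: 136.12 m
7: 53.73 m
Minimum: 3 at 38.62 m.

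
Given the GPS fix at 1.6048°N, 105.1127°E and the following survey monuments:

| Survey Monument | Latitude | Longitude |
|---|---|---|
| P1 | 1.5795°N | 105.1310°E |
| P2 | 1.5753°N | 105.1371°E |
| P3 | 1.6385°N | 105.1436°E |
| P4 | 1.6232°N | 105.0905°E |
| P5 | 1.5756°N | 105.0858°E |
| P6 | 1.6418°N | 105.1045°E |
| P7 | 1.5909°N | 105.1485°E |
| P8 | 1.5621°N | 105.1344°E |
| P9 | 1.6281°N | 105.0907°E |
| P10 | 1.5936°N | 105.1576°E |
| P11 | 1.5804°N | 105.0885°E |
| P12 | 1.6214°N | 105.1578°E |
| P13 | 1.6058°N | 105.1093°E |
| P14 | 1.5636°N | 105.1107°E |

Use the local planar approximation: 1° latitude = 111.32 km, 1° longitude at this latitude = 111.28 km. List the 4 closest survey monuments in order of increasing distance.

P13, P4, P1, P9

Distances from 1.6048°N, 105.1127°E:
P1: √((-0.0253·111.32)² + (0.0183·111.28)²) = √(7.932086 + 4.147023) = 3.4755 km
P2: √((-0.0295·111.32)² + (0.0244·111.28)²) = √(10.784262 + 7.372485) = 4.2611 km
P3: √((0.0337·111.32)² + (0.0309·111.28)²) = √(14.073632 + 11.823640) = 5.0889 km
P4: √((0.0184·111.32)² + (-0.0222·111.28)²) = √(4.195484 + 6.102955) = 3.2091 km
P5: √((-0.0292·111.32)² + (-0.0269·111.28)²) = √(10.566036 + 8.960635) = 4.4189 km
P6: √((0.0370·111.32)² + (-0.0082·111.28)²) = √(16.964843 + 0.832649) = 4.2187 km
P7: √((-0.0139·111.32)² + (0.0358·111.28)²) = √(2.394286 + 15.870854) = 4.2738 km
P8: √((-0.0427·111.32)² + (0.0217·111.28)²) = √(22.594469 + 5.831143) = 5.3316 km
P9: √((0.0233·111.32)² + (-0.0220·111.28)²) = √(6.727570 + 5.993487) = 3.5667 km
P10: √((-0.0112·111.32)² + (0.0449·111.28)²) = √(1.554470 + 24.964732) = 5.1497 km
P11: √((-0.0244·111.32)² + (-0.0242·111.28)²) = √(7.377786 + 7.252120) = 3.8249 km
P12: √((0.0166·111.32)² + (0.0451·111.28)²) = √(3.414779 + 25.187631) = 5.3481 km
P13: √((0.0010·111.32)² + (-0.0034·111.28)²) = √(0.012392 + 0.143150) = 0.3944 km
P14: √((-0.0412·111.32)² + (-0.0020·111.28)²) = √(21.034918 + 0.049533) = 4.5918 km
Sorted: P13 (0.3944 km) < P4 (3.2091 km) < P1 (3.4755 km) < P9 (3.5667 km) < P11 (3.8249 km) < P6 (4.2187 km) < …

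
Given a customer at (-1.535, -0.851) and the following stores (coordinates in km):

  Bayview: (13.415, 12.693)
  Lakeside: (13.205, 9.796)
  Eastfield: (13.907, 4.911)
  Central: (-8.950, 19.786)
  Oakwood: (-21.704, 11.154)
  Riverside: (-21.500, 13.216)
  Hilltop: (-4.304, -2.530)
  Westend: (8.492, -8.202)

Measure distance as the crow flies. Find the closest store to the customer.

Hilltop

Distances from (-1.535, -0.851):
Bayview: √((14.950)² + (13.544)²) = √(223.50250 + 183.43994) = 20.173 km
Lakeside: √((14.740)² + (10.647)²) = √(217.26760 + 113.35861) = 18.183 km
Eastfield: √((15.442)² + (5.762)²) = √(238.45536 + 33.20064) = 16.482 km
Central: √((-7.415)² + (20.637)²) = √(54.98222 + 425.88577) = 21.929 km
Oakwood: √((-20.169)² + (12.005)²) = √(406.78856 + 144.12002) = 23.471 km
Riverside: √((-19.965)² + (14.067)²) = √(398.60122 + 197.88049) = 24.423 km
Hilltop: √((-2.769)² + (-1.679)²) = √(7.66736 + 2.81904) = 3.238 km
Westend: √((10.027)² + (-7.351)²) = √(100.54073 + 54.03720) = 12.433 km
Minimum: Hilltop at 3.238 km.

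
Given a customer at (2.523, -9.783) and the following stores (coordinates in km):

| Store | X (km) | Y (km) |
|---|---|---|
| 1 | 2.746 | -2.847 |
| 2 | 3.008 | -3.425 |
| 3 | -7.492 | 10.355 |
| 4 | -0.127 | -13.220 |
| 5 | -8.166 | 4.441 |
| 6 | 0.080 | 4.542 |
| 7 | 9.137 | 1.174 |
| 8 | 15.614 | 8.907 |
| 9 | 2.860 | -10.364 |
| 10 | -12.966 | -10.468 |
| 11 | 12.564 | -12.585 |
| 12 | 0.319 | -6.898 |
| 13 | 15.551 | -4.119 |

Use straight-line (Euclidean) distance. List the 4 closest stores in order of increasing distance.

Distances from (2.523, -9.783):
1: √((0.223)² + (6.936)²) = √(0.04973 + 48.10810) = 6.940 km
2: √((0.485)² + (6.358)²) = √(0.23522 + 40.42416) = 6.376 km
3: √((-10.015)² + (20.138)²) = √(100.30023 + 405.53904) = 22.491 km
4: √((-2.650)² + (-3.437)²) = √(7.02250 + 11.81297) = 4.340 km
5: √((-10.689)² + (14.224)²) = √(114.25472 + 202.32218) = 17.793 km
6: √((-2.443)² + (14.325)²) = √(5.96825 + 205.20562) = 14.532 km
7: √((6.614)² + (10.957)²) = √(43.74500 + 120.05585) = 12.798 km
8: √((13.091)² + (18.690)²) = √(171.37428 + 349.31610) = 22.819 km
9: √((0.337)² + (-0.581)²) = √(0.11357 + 0.33756) = 0.672 km
10: √((-15.489)² + (-0.685)²) = √(239.90912 + 0.46923) = 15.504 km
11: √((10.041)² + (-2.802)²) = √(100.82168 + 7.85120) = 10.425 km
12: √((-2.204)² + (2.885)²) = √(4.85762 + 8.32322) = 3.631 km
13: √((13.028)² + (5.664)²) = √(169.72878 + 32.08090) = 14.206 km
Sorted: 9 (0.672 km) < 12 (3.631 km) < 4 (4.340 km) < 2 (6.376 km) < 1 (6.940 km) < 11 (10.425 km) < …

9, 12, 4, 2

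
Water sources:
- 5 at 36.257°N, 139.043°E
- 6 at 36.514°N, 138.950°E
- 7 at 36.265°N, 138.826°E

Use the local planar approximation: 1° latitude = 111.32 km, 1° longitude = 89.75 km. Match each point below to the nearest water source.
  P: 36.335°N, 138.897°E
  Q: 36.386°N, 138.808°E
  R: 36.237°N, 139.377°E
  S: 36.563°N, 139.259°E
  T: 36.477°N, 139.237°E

P→7; Q→7; R→5; S→6; T→6

P at 36.335°N, 138.897°E:
  5: 15.719 km
  6: 20.486 km
  7: 10.066 km
  → nearest: 7 (10.066 km)
Q at 36.386°N, 138.808°E:
  5: 25.516 km
  6: 19.117 km
  7: 13.566 km
  → nearest: 7 (13.566 km)
R at 36.237°N, 139.377°E:
  5: 30.059 km
  6: 49.188 km
  7: 49.550 km
  → nearest: 5 (30.059 km)
S at 36.563°N, 139.259°E:
  5: 39.194 km
  6: 28.264 km
  7: 51.095 km
  → nearest: 6 (28.264 km)
T at 36.477°N, 139.237°E:
  5: 30.049 km
  6: 26.085 km
  7: 43.791 km
  → nearest: 6 (26.085 km)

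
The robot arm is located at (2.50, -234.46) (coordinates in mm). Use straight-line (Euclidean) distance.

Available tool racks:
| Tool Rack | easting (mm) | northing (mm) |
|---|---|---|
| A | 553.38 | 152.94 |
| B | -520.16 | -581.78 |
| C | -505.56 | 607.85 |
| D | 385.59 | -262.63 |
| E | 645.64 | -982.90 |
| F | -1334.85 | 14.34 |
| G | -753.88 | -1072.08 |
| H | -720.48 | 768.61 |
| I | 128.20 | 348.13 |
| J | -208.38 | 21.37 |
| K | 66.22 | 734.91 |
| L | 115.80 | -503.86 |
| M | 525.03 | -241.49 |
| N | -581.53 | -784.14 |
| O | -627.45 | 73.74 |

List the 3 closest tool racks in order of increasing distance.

Distances from (2.50, -234.46):
A: √((550.88)² + (387.40)²) = √(303468.7744 + 150078.7600) = 673.46 mm
B: √((-522.66)² + (-347.32)²) = √(273173.4756 + 120631.1824) = 627.54 mm
C: √((-508.06)² + (842.31)²) = √(258124.9636 + 709486.1361) = 983.67 mm
D: √((383.09)² + (-28.17)²) = √(146757.9481 + 793.5489) = 384.12 mm
E: √((643.14)² + (-748.44)²) = √(413629.0596 + 560162.4336) = 986.81 mm
F: √((-1337.35)² + (248.80)²) = √(1788505.0225 + 61901.4400) = 1360.30 mm
G: √((-756.38)² + (-837.62)²) = √(572110.7044 + 701607.2644) = 1128.59 mm
H: √((-722.98)² + (1003.07)²) = √(522700.0804 + 1006149.4249) = 1236.47 mm
I: √((125.70)² + (582.59)²) = √(15800.4900 + 339411.1081) = 596.00 mm
J: √((-210.88)² + (255.83)²) = √(44470.3744 + 65448.9889) = 331.54 mm
K: √((63.72)² + (969.37)²) = √(4060.2384 + 939678.1969) = 971.46 mm
L: √((113.30)² + (-269.40)²) = √(12836.8900 + 72576.3600) = 292.26 mm
M: √((522.53)² + (-7.03)²) = √(273037.6009 + 49.4209) = 522.58 mm
N: √((-584.03)² + (-549.68)²) = √(341091.0409 + 302148.1024) = 802.02 mm
O: √((-629.95)² + (308.20)²) = √(396837.0025 + 94987.2400) = 701.30 mm
Sorted: L (292.26 mm) < J (331.54 mm) < D (384.12 mm) < M (522.58 mm) < I (596.00 mm) < …

L, J, D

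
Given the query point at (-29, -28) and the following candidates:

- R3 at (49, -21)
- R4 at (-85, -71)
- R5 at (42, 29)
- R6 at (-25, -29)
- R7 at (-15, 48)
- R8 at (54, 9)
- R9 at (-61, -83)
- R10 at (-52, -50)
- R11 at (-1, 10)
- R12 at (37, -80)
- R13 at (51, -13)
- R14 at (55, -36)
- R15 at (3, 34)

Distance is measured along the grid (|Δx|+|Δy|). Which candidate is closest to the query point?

R6

Distances from (-29, -28):
R3: |78| + |7| = 78 + 7 = 85
R4: |-56| + |-43| = 56 + 43 = 99
R5: |71| + |57| = 71 + 57 = 128
R6: |4| + |-1| = 4 + 1 = 5
R7: |14| + |76| = 14 + 76 = 90
R8: |83| + |37| = 83 + 37 = 120
R9: |-32| + |-55| = 32 + 55 = 87
R10: |-23| + |-22| = 23 + 22 = 45
R11: |28| + |38| = 28 + 38 = 66
R12: |66| + |-52| = 66 + 52 = 118
R13: |80| + |15| = 80 + 15 = 95
R14: |84| + |-8| = 84 + 8 = 92
R15: |32| + |62| = 32 + 62 = 94
Minimum: R6 at 5.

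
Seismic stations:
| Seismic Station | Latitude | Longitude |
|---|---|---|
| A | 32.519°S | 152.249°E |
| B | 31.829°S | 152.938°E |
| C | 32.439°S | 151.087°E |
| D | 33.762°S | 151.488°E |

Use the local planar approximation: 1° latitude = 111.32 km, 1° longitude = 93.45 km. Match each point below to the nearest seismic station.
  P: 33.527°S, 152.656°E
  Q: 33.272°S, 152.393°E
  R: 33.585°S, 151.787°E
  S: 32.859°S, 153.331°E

P at 33.527°S, 152.656°E:
  A: 118.481 km
  B: 190.850 km
  C: 190.177 km
  D: 112.241 km
  → nearest: D (112.241 km)
Q at 33.272°S, 152.393°E:
  A: 84.897 km
  B: 168.515 km
  C: 153.277 km
  D: 100.637 km
  → nearest: A (84.897 km)
R at 33.585°S, 151.787°E:
  A: 126.277 km
  B: 223.117 km
  C: 143.366 km
  D: 34.190 km
  → nearest: D (34.190 km)
S at 32.859°S, 153.331°E:
  A: 107.965 km
  B: 120.398 km
  C: 214.851 km
  D: 199.417 km
  → nearest: A (107.965 km)

P→D; Q→A; R→D; S→A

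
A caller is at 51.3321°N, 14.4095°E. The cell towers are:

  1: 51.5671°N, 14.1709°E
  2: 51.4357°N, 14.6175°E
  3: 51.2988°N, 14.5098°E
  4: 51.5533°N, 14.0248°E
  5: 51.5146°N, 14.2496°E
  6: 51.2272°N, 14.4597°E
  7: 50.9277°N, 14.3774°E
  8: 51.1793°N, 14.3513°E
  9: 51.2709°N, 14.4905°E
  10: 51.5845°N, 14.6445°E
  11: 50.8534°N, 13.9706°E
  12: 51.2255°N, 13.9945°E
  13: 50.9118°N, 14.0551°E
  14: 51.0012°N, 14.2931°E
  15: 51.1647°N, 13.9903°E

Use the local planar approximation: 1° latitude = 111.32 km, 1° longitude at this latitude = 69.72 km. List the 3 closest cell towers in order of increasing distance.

3, 9, 6

Distances from 51.3321°N, 14.4095°E:
1: √((0.2350·111.32)² + (-0.2386·69.72)²) = √(684.356064 + 276.729613) = 31.0014 km
2: √((0.1036·111.32)² + (0.2080·69.72)²) = √(133.004369 + 210.301043) = 18.5285 km
3: √((-0.0333·111.32)² + (0.1003·69.72)²) = √(13.741523 + 48.900874) = 7.9147 km
4: √((0.2212·111.32)² + (-0.3847·69.72)²) = √(606.340588 + 719.381275) = 36.4105 km
5: √((0.1825·111.32)² + (-0.1599·69.72)²) = √(412.735793 + 124.282988) = 23.1737 km
6: √((-0.1049·111.32)² + (0.0502·69.72)²) = √(136.363259 + 12.249608) = 12.1907 km
7: √((-0.4044·111.32)² + (-0.0321·69.72)²) = √(2026.603037 + 5.008698) = 45.0734 km
8: √((-0.1528·111.32)² + (-0.0582·69.72)²) = √(289.329758 + 16.464962) = 17.4870 km
9: √((-0.0612·111.32)² + (0.0810·69.72)²) = √(46.414026 + 31.892223) = 8.8491 km
10: √((0.2524·111.32)² + (0.2350·69.72)²) = √(789.450850 + 268.442010) = 32.5253 km
11: √((-0.4787·111.32)² + (-0.4389·69.72)²) = √(2839.705158 + 936.366610) = 61.4497 km
12: √((-0.1066·111.32)² + (-0.4150·69.72)²) = √(140.818854 + 837.164782) = 31.2727 km
13: √((-0.4203·111.32)² + (-0.3544·69.72)²) = √(2189.097855 + 610.523216) = 52.9114 km
14: √((-0.3309·111.32)² + (-0.1164·69.72)²) = √(1356.875278 + 65.859847) = 37.7192 km
15: √((-0.1674·111.32)² + (-0.4192·69.72)²) = √(347.262032 + 854.195550) = 34.6620 km
Sorted: 3 (7.9147 km) < 9 (8.8491 km) < 6 (12.1907 km) < 8 (17.4870 km) < 2 (18.5285 km) < …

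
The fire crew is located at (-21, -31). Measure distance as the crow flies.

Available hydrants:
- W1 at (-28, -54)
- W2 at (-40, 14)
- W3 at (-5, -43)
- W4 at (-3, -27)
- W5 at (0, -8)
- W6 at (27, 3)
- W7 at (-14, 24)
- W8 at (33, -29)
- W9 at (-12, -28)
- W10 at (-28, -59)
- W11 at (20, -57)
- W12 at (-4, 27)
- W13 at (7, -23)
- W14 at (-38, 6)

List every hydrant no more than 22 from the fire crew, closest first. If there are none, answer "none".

Distances from (-21, -31):
W1: √((-7)² + (-23)²) = √(49.000 + 529.000) = 24.0
W2: √((-19)² + (45)²) = √(361.000 + 2025.000) = 48.8
W3: √((16)² + (-12)²) = √(256.000 + 144.000) = 20.0
W4: √((18)² + (4)²) = √(324.000 + 16.000) = 18.4
W5: √((21)² + (23)²) = √(441.000 + 529.000) = 31.1
W6: √((48)² + (34)²) = √(2304.000 + 1156.000) = 58.8
W7: √((7)² + (55)²) = √(49.000 + 3025.000) = 55.4
W8: √((54)² + (2)²) = √(2916.000 + 4.000) = 54.0
W9: √((9)² + (3)²) = √(81.000 + 9.000) = 9.5
W10: √((-7)² + (-28)²) = √(49.000 + 784.000) = 28.9
W11: √((41)² + (-26)²) = √(1681.000 + 676.000) = 48.5
W12: √((17)² + (58)²) = √(289.000 + 3364.000) = 60.4
W13: √((28)² + (8)²) = √(784.000 + 64.000) = 29.1
W14: √((-17)² + (37)²) = √(289.000 + 1369.000) = 40.7
Threshold 22: W9 (9.5), W4 (18.4), W3 (20.0) are within range.

W9, W4, W3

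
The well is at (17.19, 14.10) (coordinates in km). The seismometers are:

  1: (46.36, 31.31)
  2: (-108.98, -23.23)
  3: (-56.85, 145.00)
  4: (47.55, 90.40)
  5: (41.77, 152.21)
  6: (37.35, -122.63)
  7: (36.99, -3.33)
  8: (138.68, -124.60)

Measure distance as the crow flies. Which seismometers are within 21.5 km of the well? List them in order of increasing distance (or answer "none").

none

Distances from (17.19, 14.10):
1: √((29.17)² + (17.21)²) = √(850.8889 + 296.1841) = 33.87 km
2: √((-126.17)² + (-37.33)²) = √(15918.8689 + 1393.5289) = 131.58 km
3: √((-74.04)² + (130.90)²) = √(5481.9216 + 17134.8100) = 150.39 km
4: √((30.36)² + (76.30)²) = √(921.7296 + 5821.6900) = 82.12 km
5: √((24.58)² + (138.11)²) = √(604.1764 + 19074.3721) = 140.28 km
6: √((20.16)² + (-136.73)²) = √(406.4256 + 18695.0929) = 138.21 km
7: √((19.80)² + (-17.43)²) = √(392.0400 + 303.8049) = 26.38 km
8: √((121.49)² + (-138.70)²) = √(14759.8201 + 19237.6900) = 184.38 km
Threshold 21.5 km: none within range.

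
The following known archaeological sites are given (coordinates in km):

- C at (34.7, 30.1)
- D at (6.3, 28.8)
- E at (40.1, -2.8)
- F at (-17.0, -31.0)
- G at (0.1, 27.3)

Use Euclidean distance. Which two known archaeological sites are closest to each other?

D and G

Pairwise distances:
C–D: 28.4 km
C–E: 33.3 km
C–F: 80.0 km
C–G: 34.7 km
D–E: 46.3 km
D–F: 64.2 km
D–G: 6.4 km
E–F: 63.7 km
E–G: 50.1 km
F–G: 60.8 km
Closest pair: D–G at 6.4 km.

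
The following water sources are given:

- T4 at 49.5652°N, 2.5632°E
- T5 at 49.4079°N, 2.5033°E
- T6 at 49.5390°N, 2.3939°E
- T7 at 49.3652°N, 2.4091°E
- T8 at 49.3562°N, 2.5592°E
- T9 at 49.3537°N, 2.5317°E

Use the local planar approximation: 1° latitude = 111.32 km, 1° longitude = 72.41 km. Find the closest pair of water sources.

T8 and T9

Pairwise distances:
T8–T9: √((-0.0025·111.32)² + (-0.0275·72.41)²) = √(0.077451 + 3.965176) = 2.0106 km
T5–T9: √((-0.0542·111.32)² + (0.0284·72.41)²) = √(36.403653 + 4.228962) = 6.3744 km
T5–T8: √((-0.0517·111.32)² + (0.0559·72.41)²) = √(33.122833 + 16.384029) = 7.0361 km
T5–T7: √((-0.0427·111.32)² + (-0.0942·72.41)²) = √(22.594469 + 46.526341) = 8.3139 km
T7–T9: √((-0.0115·111.32)² + (0.1226·72.41)²) = √(1.638861 + 78.809403) = 8.9693 km
T7–T8: √((-0.0090·111.32)² + (0.1501·72.41)²) = √(1.003764 + 118.129531) = 10.9148 km
T4–T6: √((-0.0262·111.32)² + (-0.1693·72.41)²) = √(8.506462 + 150.283400) = 12.6012 km
T5–T6: √((0.1311·111.32)² + (-0.1094·72.41)²) = √(212.986354 + 62.752602) = 16.6054 km
T4–T5: √((-0.1573·111.32)² + (-0.0599·72.41)²) = √(306.622373 + 18.812683) = 18.0398 km
T6–T7: √((-0.1738·111.32)² + (0.0152·72.41)²) = √(374.322506 + 1.211391) = 19.3787 km
T6–T9: √((-0.1853·111.32)² + (0.1378·72.41)²) = √(425.497717 + 99.562440) = 22.9142 km
T4–T8: √((-0.2090·111.32)² + (-0.0040·72.41)²) = √(541.301172 + 0.083891) = 23.2677 km
T6–T8: √((-0.1828·111.32)² + (0.1653·72.41)²) = √(414.093848 + 143.265890) = 23.6085 km
T4–T9: √((-0.2115·111.32)² + (-0.0315·72.41)²) = √(554.328412 + 5.202573) = 23.6544 km
T4–T7: √((-0.2000·111.32)² + (-0.1541·72.41)²) = √(495.685696 + 124.509467) = 24.9037 km
Closest pair: T8–T9 at 2.0106 km.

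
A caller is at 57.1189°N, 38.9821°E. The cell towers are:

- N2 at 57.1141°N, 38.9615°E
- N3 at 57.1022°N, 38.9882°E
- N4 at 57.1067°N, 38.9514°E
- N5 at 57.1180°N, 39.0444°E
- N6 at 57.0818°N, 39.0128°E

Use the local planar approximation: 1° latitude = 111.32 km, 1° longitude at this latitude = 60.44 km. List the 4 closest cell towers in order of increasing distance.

Distances from 57.1189°N, 38.9821°E:
N2: 1.3549 km
N3: 1.8952 km
N4: 2.2994 km
N5: 3.7667 km
N6: 4.5276 km
Sorted: N2 (1.3549 km) < N3 (1.8952 km) < N4 (2.2994 km) < N5 (3.7667 km) < N6 (4.5276 km)

N2, N3, N4, N5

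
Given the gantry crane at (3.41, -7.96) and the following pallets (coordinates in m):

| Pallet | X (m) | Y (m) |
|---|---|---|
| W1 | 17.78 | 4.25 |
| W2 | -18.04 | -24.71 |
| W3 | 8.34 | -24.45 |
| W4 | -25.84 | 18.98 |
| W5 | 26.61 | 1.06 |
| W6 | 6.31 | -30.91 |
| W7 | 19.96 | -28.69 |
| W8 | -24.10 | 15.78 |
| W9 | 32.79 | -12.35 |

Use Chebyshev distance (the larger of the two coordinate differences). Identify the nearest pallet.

Distances from (3.41, -7.96):
W1: max(|14.37|, |12.21|) = 14.37 m
W2: max(|-21.45|, |-16.75|) = 21.45 m
W3: max(|4.93|, |-16.49|) = 16.49 m
W4: max(|-29.25|, |26.94|) = 29.25 m
W5: max(|23.20|, |9.02|) = 23.20 m
W6: max(|2.90|, |-22.95|) = 22.95 m
W7: max(|16.55|, |-20.73|) = 20.73 m
W8: max(|-27.51|, |23.74|) = 27.51 m
W9: max(|29.38|, |-4.39|) = 29.38 m
Minimum: W1 at 14.37 m.

W1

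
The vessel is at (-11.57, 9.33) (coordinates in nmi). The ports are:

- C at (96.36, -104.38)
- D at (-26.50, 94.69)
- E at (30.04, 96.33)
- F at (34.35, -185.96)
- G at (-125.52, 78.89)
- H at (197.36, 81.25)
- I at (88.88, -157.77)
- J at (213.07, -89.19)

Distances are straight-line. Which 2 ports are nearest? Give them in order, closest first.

D, E

Distances from (-11.57, 9.33):
C: 156.78 nmi
D: 86.66 nmi
E: 96.44 nmi
F: 200.62 nmi
G: 133.50 nmi
H: 220.96 nmi
I: 194.97 nmi
J: 245.29 nmi
Sorted: D (86.66 nmi) < E (96.44 nmi) < G (133.50 nmi) < C (156.78 nmi) < …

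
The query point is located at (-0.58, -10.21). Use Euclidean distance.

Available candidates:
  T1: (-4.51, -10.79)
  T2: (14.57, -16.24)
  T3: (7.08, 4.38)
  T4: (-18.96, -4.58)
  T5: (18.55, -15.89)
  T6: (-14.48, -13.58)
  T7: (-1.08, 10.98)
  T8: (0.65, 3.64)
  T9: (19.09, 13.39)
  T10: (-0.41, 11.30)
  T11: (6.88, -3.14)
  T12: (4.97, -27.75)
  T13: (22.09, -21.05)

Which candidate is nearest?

Distances from (-0.58, -10.21):
T1: 3.97
T2: 16.31
T3: 16.48
T4: 19.22
T5: 19.96
T6: 14.30
T7: 21.20
T8: 13.90
T9: 30.72
T10: 21.51
T11: 10.28
T12: 18.40
T13: 25.13
Minimum: T1 at 3.97.

T1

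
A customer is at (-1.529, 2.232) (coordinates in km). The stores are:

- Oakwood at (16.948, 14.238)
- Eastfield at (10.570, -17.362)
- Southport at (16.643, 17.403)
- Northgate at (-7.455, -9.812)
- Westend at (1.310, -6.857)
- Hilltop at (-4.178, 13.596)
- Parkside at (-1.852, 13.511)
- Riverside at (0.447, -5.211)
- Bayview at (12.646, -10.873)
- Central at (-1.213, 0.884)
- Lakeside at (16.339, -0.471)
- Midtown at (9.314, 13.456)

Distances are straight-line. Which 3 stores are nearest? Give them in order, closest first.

Central, Riverside, Westend

Distances from (-1.529, 2.232):
Oakwood: 22.035 km
Eastfield: 23.028 km
Southport: 23.672 km
Northgate: 13.423 km
Westend: 9.522 km
Hilltop: 11.669 km
Parkside: 11.284 km
Riverside: 7.701 km
Bayview: 19.305 km
Central: 1.385 km
Lakeside: 18.071 km
Midtown: 15.606 km
Sorted: Central (1.385 km) < Riverside (7.701 km) < Westend (9.522 km) < Parkside (11.284 km) < Hilltop (11.669 km) < …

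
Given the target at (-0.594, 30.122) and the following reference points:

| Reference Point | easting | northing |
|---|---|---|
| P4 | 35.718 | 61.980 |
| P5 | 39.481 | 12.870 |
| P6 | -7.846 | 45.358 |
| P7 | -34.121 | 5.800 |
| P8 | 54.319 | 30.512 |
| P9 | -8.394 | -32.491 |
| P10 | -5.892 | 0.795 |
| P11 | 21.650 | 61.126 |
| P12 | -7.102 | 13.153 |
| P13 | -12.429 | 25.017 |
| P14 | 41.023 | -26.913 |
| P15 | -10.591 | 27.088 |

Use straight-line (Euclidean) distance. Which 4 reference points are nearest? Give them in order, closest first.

P15, P13, P6, P12

Distances from (-0.594, 30.122):
P4: √((36.312)² + (31.858)²) = √(1318.56134 + 1014.93216) = 48.306
P5: √((40.075)² + (-17.252)²) = √(1606.00563 + 297.63150) = 43.631
P6: √((-7.252)² + (15.236)²) = √(52.59150 + 232.13570) = 16.874
P7: √((-33.527)² + (-24.322)²) = √(1124.05973 + 591.55968) = 41.420
P8: √((54.913)² + (0.390)²) = √(3015.43757 + 0.15210) = 54.914
P9: √((-7.800)² + (-62.613)²) = √(60.84000 + 3920.38777) = 63.097
P10: √((-5.298)² + (-29.327)²) = √(28.06880 + 860.07293) = 29.802
P11: √((22.244)² + (31.004)²) = √(494.79554 + 961.24802) = 38.158
P12: √((-6.508)² + (-16.969)²) = √(42.35406 + 287.94696) = 18.174
P13: √((-11.835)² + (-5.105)²) = √(140.06723 + 26.06103) = 12.889
P14: √((41.617)² + (-57.035)²) = √(1731.97469 + 3252.99122) = 70.604
P15: √((-9.997)² + (-3.034)²) = √(99.94001 + 9.20516) = 10.447
Sorted: P15 (10.447) < P13 (12.889) < P6 (16.874) < P12 (18.174) < P10 (29.802) < P11 (38.158) < …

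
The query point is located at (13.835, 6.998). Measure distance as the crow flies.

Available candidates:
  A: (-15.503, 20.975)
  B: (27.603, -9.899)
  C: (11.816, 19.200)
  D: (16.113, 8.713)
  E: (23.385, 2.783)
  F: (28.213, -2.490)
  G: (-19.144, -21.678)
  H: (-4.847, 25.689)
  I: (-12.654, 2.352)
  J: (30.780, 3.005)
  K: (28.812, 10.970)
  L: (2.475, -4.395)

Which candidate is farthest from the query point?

Distances from (13.835, 6.998):
A: √((-29.338)² + (13.977)²) = √(860.71824 + 195.35653) = 32.497
B: √((13.768)² + (-16.897)²) = √(189.55782 + 285.50861) = 21.796
C: √((-2.019)² + (12.202)²) = √(4.07636 + 148.88880) = 12.368
D: √((2.278)² + (1.715)²) = √(5.18928 + 2.94122) = 2.851
E: √((9.550)² + (-4.215)²) = √(91.20250 + 17.76622) = 10.439
F: √((14.378)² + (-9.488)²) = √(206.72688 + 90.02214) = 17.226
G: √((-32.979)² + (-28.676)²) = √(1087.61444 + 822.31298) = 43.703
H: √((-18.682)² + (18.691)²) = √(349.01712 + 349.35348) = 26.427
I: √((-26.489)² + (-4.646)²) = √(701.66712 + 21.58532) = 26.893
J: √((16.945)² + (-3.993)²) = √(287.13303 + 15.94405) = 17.409
K: √((14.977)² + (3.972)²) = √(224.31053 + 15.77678) = 15.495
L: √((-11.360)² + (-11.393)²) = √(129.04960 + 129.80045) = 16.089
Maximum: G at 43.703.

G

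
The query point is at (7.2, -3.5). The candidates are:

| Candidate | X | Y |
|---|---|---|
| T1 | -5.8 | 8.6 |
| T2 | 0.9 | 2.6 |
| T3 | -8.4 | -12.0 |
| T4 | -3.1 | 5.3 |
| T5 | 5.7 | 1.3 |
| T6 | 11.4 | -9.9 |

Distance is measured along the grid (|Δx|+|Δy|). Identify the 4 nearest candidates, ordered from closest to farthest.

Distances from (7.2, -3.5):
T1: 25.1
T2: 12.4
T3: 24.1
T4: 19.1
T5: 6.3
T6: 10.6
Sorted: T5 (6.3) < T6 (10.6) < T2 (12.4) < T4 (19.1) < T3 (24.1) < T1 (25.1)

T5, T6, T2, T4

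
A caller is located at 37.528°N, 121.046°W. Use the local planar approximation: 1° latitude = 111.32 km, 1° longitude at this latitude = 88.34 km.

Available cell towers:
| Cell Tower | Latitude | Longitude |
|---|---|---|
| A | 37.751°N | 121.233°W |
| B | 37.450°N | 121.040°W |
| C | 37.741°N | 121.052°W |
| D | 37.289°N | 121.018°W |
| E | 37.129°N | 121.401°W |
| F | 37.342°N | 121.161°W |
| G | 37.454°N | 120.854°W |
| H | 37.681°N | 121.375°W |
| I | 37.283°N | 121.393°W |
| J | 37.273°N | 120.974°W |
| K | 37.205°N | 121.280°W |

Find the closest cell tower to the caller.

Distances from 37.528°N, 121.046°W:
A: √((0.223·111.32)² + (-0.187·88.34)²) = √(616.24885 + 272.89652) = 29.819 km
B: √((-0.078·111.32)² + (0.006·88.34)²) = √(75.39379 + 0.28094) = 8.699 km
C: √((0.213·111.32)² + (-0.006·88.34)²) = √(562.21911 + 0.28094) = 23.717 km
D: √((-0.239·111.32)² + (0.028·88.34)²) = √(707.85157 + 6.11830) = 26.720 km
E: √((-0.399·111.32)² + (-0.355·88.34)²) = √(1972.84146 + 983.49350) = 54.372 km
F: √((-0.186·111.32)² + (-0.115·88.34)²) = √(428.71856 + 103.20731) = 23.064 km
G: √((-0.074·111.32)² + (0.192·88.34)²) = √(67.85937 + 287.68502) = 18.856 km
H: √((0.153·111.32)² + (-0.329·88.34)²) = √(290.08766 + 844.70796) = 33.687 km
I: √((-0.245·111.32)² + (-0.347·88.34)²) = √(743.83835 + 939.66649) = 41.031 km
J: √((-0.255·111.32)² + (0.072·88.34)²) = √(805.79906 + 40.45571) = 29.090 km
K: √((-0.323·111.32)² + (-0.234·88.34)²) = √(1292.85982 + 427.31339) = 41.475 km
Minimum: B at 8.699 km.

B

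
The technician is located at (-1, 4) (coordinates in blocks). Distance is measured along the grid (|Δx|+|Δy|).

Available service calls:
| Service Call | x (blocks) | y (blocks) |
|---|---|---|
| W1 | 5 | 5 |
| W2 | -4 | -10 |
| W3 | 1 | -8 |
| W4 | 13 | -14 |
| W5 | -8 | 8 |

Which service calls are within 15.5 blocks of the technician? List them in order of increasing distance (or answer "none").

W1, W5, W3

Distances from (-1, 4):
W1: |6| + |1| = 6 + 1 = 7 blocks
W2: |-3| + |-14| = 3 + 14 = 17 blocks
W3: |2| + |-12| = 2 + 12 = 14 blocks
W4: |14| + |-18| = 14 + 18 = 32 blocks
W5: |-7| + |4| = 7 + 4 = 11 blocks
Threshold 15.5 blocks: W1 (7 blocks), W5 (11 blocks), W3 (14 blocks) are within range.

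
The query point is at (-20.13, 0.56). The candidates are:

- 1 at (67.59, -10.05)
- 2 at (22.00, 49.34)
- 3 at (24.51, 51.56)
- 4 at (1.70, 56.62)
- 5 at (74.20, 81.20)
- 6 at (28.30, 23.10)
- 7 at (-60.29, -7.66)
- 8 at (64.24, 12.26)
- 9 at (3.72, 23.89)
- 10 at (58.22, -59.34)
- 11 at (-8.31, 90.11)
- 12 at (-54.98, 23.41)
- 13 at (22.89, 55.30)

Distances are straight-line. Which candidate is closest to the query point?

9

Distances from (-20.13, 0.56):
1: √((87.72)² + (-10.61)²) = √(7694.7984 + 112.5721) = 88.36
2: √((42.13)² + (48.78)²) = √(1774.9369 + 2379.4884) = 64.45
3: √((44.64)² + (51.00)²) = √(1992.7296 + 2601.0000) = 67.78
4: √((21.83)² + (56.06)²) = √(476.5489 + 3142.7236) = 60.16
5: √((94.33)² + (80.64)²) = √(8898.1489 + 6502.8096) = 124.10
6: √((48.43)² + (22.54)²) = √(2345.4649 + 508.0516) = 53.42
7: √((-40.16)² + (-8.22)²) = √(1612.8256 + 67.5684) = 40.99
8: √((84.37)² + (11.70)²) = √(7118.2969 + 136.8900) = 85.18
9: √((23.85)² + (23.33)²) = √(568.8225 + 544.2889) = 33.36
10: √((78.35)² + (-59.90)²) = √(6138.7225 + 3588.0100) = 98.62
11: √((11.82)² + (89.55)²) = √(139.7124 + 8019.2025) = 90.33
12: √((-34.85)² + (22.85)²) = √(1214.5225 + 522.1225) = 41.67
13: √((43.02)² + (54.74)²) = √(1850.7204 + 2996.4676) = 69.62
Minimum: 9 at 33.36.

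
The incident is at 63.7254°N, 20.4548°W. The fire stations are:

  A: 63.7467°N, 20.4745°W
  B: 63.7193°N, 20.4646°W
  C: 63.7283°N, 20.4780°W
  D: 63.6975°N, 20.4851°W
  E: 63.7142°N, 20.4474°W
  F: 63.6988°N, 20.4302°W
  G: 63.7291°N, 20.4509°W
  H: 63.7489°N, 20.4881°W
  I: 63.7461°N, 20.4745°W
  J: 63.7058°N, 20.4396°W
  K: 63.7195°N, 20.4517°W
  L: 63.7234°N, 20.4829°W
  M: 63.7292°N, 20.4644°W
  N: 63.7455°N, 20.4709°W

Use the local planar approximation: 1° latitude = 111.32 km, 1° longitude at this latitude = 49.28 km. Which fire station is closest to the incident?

G

Distances from 63.7254°N, 20.4548°W:
A: 2.5622 km
B: 0.8333 km
C: 1.1880 km
D: 3.4461 km
E: 1.2990 km
F: 3.1997 km
G: 0.4545 km
H: 3.0881 km
I: 2.5005 km
J: 2.3069 km
K: 0.6743 km
L: 1.4026 km
M: 0.6346 km
N: 2.3740 km
Minimum: G at 0.4545 km.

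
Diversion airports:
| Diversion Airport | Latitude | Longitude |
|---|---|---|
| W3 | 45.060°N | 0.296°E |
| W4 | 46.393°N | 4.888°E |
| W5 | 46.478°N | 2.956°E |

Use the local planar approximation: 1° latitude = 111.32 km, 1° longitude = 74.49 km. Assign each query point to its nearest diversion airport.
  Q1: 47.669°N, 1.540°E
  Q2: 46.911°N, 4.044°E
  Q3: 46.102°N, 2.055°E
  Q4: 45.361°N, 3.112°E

Q1→W5; Q2→W4; Q3→W5; Q4→W5

Q1 at 47.669°N, 1.540°E:
  W3: 304.859 km
  W4: 287.007 km
  W5: 169.421 km
  → nearest: W5 (169.421 km)
Q2 at 46.911°N, 4.044°E:
  W3: 346.993 km
  W4: 85.309 km
  W5: 94.296 km
  → nearest: W4 (85.309 km)
Q3 at 46.102°N, 2.055°E:
  W3: 174.995 km
  W4: 213.502 km
  W5: 79.098 km
  → nearest: W5 (79.098 km)
Q4 at 45.361°N, 3.112°E:
  W3: 212.423 km
  W4: 175.213 km
  W5: 124.886 km
  → nearest: W5 (124.886 km)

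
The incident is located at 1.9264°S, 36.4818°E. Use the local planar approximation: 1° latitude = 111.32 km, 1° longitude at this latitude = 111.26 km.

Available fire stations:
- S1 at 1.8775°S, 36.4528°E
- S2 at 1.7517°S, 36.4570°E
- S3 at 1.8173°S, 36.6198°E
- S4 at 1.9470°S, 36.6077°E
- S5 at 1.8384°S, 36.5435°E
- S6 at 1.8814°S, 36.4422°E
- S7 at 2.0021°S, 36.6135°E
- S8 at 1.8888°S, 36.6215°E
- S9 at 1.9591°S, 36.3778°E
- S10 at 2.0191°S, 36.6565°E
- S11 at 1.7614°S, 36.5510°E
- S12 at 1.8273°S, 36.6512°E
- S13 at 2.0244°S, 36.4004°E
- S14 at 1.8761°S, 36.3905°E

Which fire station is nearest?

Distances from 1.9264°S, 36.4818°E:
S1: 6.3279 km
S2: 19.6424 km
S3: 19.5766 km
S4: 14.1941 km
S5: 11.9620 km
S6: 6.6713 km
S7: 16.9033 km
S8: 16.0967 km
S9: 12.1301 km
S10: 22.0066 km
S11: 19.9162 km
S12: 21.8387 km
S13: 14.1787 km
S14: 11.5991 km
Minimum: S1 at 6.3279 km.

S1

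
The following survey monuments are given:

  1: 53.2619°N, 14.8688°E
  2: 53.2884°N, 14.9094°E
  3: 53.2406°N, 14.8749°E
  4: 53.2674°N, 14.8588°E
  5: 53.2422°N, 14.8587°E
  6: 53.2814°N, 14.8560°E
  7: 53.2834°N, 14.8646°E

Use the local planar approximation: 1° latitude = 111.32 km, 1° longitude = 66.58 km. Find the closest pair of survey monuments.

Pairwise distances:
1–2: √((0.0265·111.32)² + (0.0406·66.58)²) = √(8.702382 + 7.307009) = 4.0012 km
1–3: √((-0.0213·111.32)² + (0.0061·66.58)²) = √(5.622191 + 0.164948) = 2.4056 km
1–4: √((0.0055·111.32)² + (-0.0100·66.58)²) = √(0.374862 + 0.443290) = 0.9045 km
1–5: √((-0.0197·111.32)² + (-0.0101·66.58)²) = √(4.809267 + 0.452200) = 2.2938 km
1–6: √((0.0195·111.32)² + (-0.0128·66.58)²) = √(4.712112 + 0.726286) = 2.3320 km
1–7: √((0.0215·111.32)² + (-0.0042·66.58)²) = √(5.728268 + 0.078196) = 2.4097 km
2–3: √((-0.0478·111.32)² + (-0.0345·66.58)²) = √(28.314063 + 5.276255) = 5.7957 km
2–4: √((-0.0210·111.32)² + (-0.0506·66.58)²) = √(5.464935 + 11.349811) = 4.1006 km
2–5: √((-0.0462·111.32)² + (-0.0507·66.58)²) = √(26.450284 + 11.394716) = 6.1518 km
2–6: √((-0.0070·111.32)² + (-0.0534·66.58)²) = √(0.607215 + 12.640670) = 3.6398 km
2–7: √((-0.0050·111.32)² + (-0.0448·66.58)²) = √(0.309804 + 8.897000) = 3.0343 km
3–4: √((0.0268·111.32)² + (-0.0161·66.58)²) = √(8.900532 + 1.149051) = 3.1701 km
3–5: √((0.0016·111.32)² + (-0.0162·66.58)²) = √(0.031724 + 1.163369) = 1.0932 km
3–6: √((0.0408·111.32)² + (-0.0189·66.58)²) = √(20.628456 + 1.583475) = 4.7130 km
3–7: √((0.0428·111.32)² + (-0.0103·66.58)²) = √(22.700422 + 0.470286) = 4.8136 km
4–5: √((-0.0252·111.32)² + (-0.0001·66.58)²) = √(7.869506 + 0.000044) = 2.8053 km
4–6: √((0.0140·111.32)² + (-0.0028·66.58)²) = √(2.428860 + 0.034754) = 1.5696 km
4–7: √((0.0160·111.32)² + (0.0058·66.58)²) = √(3.172388 + 0.149123) = 1.8225 km
5–6: √((0.0392·111.32)² + (-0.0027·66.58)²) = √(19.042262 + 0.032316) = 4.3674 km
5–7: √((0.0412·111.32)² + (0.0059·66.58)²) = √(21.034918 + 0.154309) = 4.6032 km
6–7: √((0.0020·111.32)² + (0.0086·66.58)²) = √(0.049569 + 0.327857) = 0.6143 km
Closest pair: 6–7 at 0.6143 km.

6 and 7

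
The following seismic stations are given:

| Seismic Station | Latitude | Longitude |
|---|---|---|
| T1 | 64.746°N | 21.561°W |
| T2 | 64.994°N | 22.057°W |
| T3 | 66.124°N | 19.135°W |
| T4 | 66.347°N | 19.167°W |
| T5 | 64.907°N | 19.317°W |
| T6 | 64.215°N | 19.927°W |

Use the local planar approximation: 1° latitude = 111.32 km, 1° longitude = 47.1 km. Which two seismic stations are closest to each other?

T3 and T4

Pairwise distances:
T3–T4: √((0.223·111.32)² + (-0.032·47.1)²) = √(616.24885 + 2.27165) = 24.870 km
T1–T2: √((0.248·111.32)² + (-0.496·47.1)²) = √(762.16633 + 545.76435) = 36.165 km
T5–T6: √((-0.692·111.32)² + (-0.610·47.1)²) = √(5934.15088 + 825.47036) = 82.217 km
T1–T6: √((-0.531·111.32)² + (1.634·47.1)²) = √(3494.10086 + 5923.05709) = 97.042 km
T1–T5: √((0.161·111.32)² + (2.244·47.1)²) = √(321.21672 + 11170.88342) = 107.201 km
T2–T5: √((-0.087·111.32)² + (2.740·47.1)²) = √(93.79613 + 16654.93492) = 129.417 km
T2–T6: √((-0.779·111.32)² + (2.130·47.1)²) = √(7520.06009 + 10064.70433) = 132.608 km
T3–T5: √((-1.217·111.32)² + (-0.182·47.1)²) = √(18353.86580 + 73.48261) = 135.747 km
T4–T5: √((-1.440·111.32)² + (-0.150·47.1)²) = √(25696.34648 + 49.91422) = 160.456 km
T2–T3: √((1.130·111.32)² + (2.922·47.1)²) = √(15823.52663 + 18940.97093) = 186.452 km
T1–T3: √((1.378·111.32)² + (2.426·47.1)²) = √(23531.24093 + 13056.39881) = 191.279 km
T2–T4: √((1.353·111.32)² + (2.890·47.1)²) = √(22685.16741 + 18528.38216) = 203.011 km
T1–T4: √((1.601·111.32)² + (2.394·47.1)²) = √(31763.55179 + 12714.23125) = 210.898 km
T3–T6: √((-1.909·111.32)² + (-0.792·47.1)²) = √(45160.44910 + 1391.52873) = 215.759 km
T4–T6: √((-2.132·111.32)² + (-0.760·47.1)²) = √(56327.54148 + 1281.35362) = 240.019 km
Closest pair: T3–T4 at 24.870 km.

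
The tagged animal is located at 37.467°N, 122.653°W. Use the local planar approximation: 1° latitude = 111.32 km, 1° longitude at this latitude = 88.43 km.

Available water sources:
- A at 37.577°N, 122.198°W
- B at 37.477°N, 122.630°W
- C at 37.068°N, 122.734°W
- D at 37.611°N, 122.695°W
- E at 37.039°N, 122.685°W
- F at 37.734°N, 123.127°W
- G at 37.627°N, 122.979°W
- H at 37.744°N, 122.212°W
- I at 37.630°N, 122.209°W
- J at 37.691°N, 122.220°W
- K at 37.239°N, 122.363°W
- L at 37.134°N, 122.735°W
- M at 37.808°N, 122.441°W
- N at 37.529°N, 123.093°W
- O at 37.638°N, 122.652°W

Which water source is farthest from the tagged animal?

F

Distances from 37.467°N, 122.653°W:
A: √((0.110·111.32)² + (0.455·88.43)²) = √(149.94492 + 1618.90753) = 42.058 km
B: √((0.010·111.32)² + (0.023·88.43)²) = √(1.23921 + 4.13671) = 2.319 km
C: √((-0.399·111.32)² + (-0.081·88.43)²) = √(1972.84146 + 51.30613) = 44.991 km
D: √((0.144·111.32)² + (-0.042·88.43)²) = √(256.96346 + 13.79424) = 16.455 km
E: √((-0.428·111.32)² + (-0.032·88.43)²) = √(2270.04221 + 8.00754) = 47.729 km
F: √((0.267·111.32)² + (-0.474·88.43)²) = √(883.42344 + 1756.93597) = 51.384 km
G: √((0.160·111.32)² + (-0.326·88.43)²) = √(317.23885 + 831.06396) = 33.887 km
H: √((0.277·111.32)² + (0.441·88.43)²) = √(950.83669 + 1520.81515) = 49.716 km
I: √((0.163·111.32)² + (0.444·88.43)²) = √(329.24683 + 1541.57689) = 43.253 km
J: √((0.224·111.32)² + (0.433·88.43)²) = √(621.78814 + 1466.13865) = 45.694 km
K: √((-0.228·111.32)² + (0.290·88.43)²) = √(644.19313 + 657.65064) = 36.081 km
L: √((-0.333·111.32)² + (-0.082·88.43)²) = √(1374.15228 + 52.58077) = 37.772 km
M: √((0.341·111.32)² + (0.212·88.43)²) = √(1440.97071 + 351.45601) = 42.337 km
N: √((0.062·111.32)² + (-0.440·88.43)²) = √(47.63540 + 1513.92584) = 39.517 km
O: √((0.171·111.32)² + (0.001·88.43)²) = √(362.35864 + 0.00782) = 19.036 km
Maximum: F at 51.384 km.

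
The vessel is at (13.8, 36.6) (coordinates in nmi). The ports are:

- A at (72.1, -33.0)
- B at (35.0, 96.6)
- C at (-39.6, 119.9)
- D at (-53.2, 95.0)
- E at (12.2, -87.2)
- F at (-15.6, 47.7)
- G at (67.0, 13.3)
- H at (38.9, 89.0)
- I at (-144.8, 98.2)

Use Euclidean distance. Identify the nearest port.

Distances from (13.8, 36.6):
A: 90.79 nmi
B: 63.64 nmi
C: 98.95 nmi
D: 88.88 nmi
E: 123.81 nmi
F: 31.43 nmi
G: 58.08 nmi
H: 58.10 nmi
I: 170.14 nmi
Minimum: F at 31.43 nmi.

F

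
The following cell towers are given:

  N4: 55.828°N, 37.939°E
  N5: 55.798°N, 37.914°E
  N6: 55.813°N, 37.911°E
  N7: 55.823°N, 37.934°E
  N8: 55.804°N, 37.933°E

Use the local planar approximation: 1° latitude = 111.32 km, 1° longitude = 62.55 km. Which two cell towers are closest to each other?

N4 and N7

Pairwise distances:
N4–N7: 0.638 km
N5–N8: 1.363 km
N5–N6: 1.680 km
N6–N8: 1.702 km
N6–N7: 1.819 km
N7–N8: 2.116 km
N4–N6: 2.420 km
N4–N8: 2.698 km
N5–N7: 3.051 km
N4–N5: 3.688 km
Closest pair: N4–N7 at 0.638 km.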